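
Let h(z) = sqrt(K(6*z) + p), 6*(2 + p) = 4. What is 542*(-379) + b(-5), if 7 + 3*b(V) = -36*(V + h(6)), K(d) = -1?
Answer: -616081/3 - 4*I*sqrt(21) ≈ -2.0536e+5 - 18.33*I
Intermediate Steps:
p = -4/3 (p = -2 + (1/6)*4 = -2 + 2/3 = -4/3 ≈ -1.3333)
h(z) = I*sqrt(21)/3 (h(z) = sqrt(-1 - 4/3) = sqrt(-7/3) = I*sqrt(21)/3)
b(V) = -7/3 - 12*V - 4*I*sqrt(21) (b(V) = -7/3 + (-36*(V + I*sqrt(21)/3))/3 = -7/3 + (-36*V - 12*I*sqrt(21))/3 = -7/3 + (-12*V - 4*I*sqrt(21)) = -7/3 - 12*V - 4*I*sqrt(21))
542*(-379) + b(-5) = 542*(-379) + (-7/3 - 12*(-5) - 4*I*sqrt(21)) = -205418 + (-7/3 + 60 - 4*I*sqrt(21)) = -205418 + (173/3 - 4*I*sqrt(21)) = -616081/3 - 4*I*sqrt(21)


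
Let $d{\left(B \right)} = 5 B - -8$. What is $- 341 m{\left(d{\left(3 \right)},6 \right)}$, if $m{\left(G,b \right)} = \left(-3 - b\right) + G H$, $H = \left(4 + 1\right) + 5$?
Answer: $-75361$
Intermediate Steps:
$d{\left(B \right)} = 8 + 5 B$ ($d{\left(B \right)} = 5 B + 8 = 8 + 5 B$)
$H = 10$ ($H = 5 + 5 = 10$)
$m{\left(G,b \right)} = -3 - b + 10 G$ ($m{\left(G,b \right)} = \left(-3 - b\right) + G 10 = \left(-3 - b\right) + 10 G = -3 - b + 10 G$)
$- 341 m{\left(d{\left(3 \right)},6 \right)} = - 341 \left(-3 - 6 + 10 \left(8 + 5 \cdot 3\right)\right) = - 341 \left(-3 - 6 + 10 \left(8 + 15\right)\right) = - 341 \left(-3 - 6 + 10 \cdot 23\right) = - 341 \left(-3 - 6 + 230\right) = \left(-341\right) 221 = -75361$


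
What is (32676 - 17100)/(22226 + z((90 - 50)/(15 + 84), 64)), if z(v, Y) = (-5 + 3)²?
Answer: 2596/3705 ≈ 0.70068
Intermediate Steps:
z(v, Y) = 4 (z(v, Y) = (-2)² = 4)
(32676 - 17100)/(22226 + z((90 - 50)/(15 + 84), 64)) = (32676 - 17100)/(22226 + 4) = 15576/22230 = 15576*(1/22230) = 2596/3705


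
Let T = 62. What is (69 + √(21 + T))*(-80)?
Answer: -5520 - 80*√83 ≈ -6248.8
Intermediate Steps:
(69 + √(21 + T))*(-80) = (69 + √(21 + 62))*(-80) = (69 + √83)*(-80) = -5520 - 80*√83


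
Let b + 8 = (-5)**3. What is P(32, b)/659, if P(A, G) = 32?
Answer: 32/659 ≈ 0.048558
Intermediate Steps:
b = -133 (b = -8 + (-5)**3 = -8 - 125 = -133)
P(32, b)/659 = 32/659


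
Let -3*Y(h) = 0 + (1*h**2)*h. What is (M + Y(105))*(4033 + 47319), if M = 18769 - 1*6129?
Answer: -19166363720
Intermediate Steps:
Y(h) = -h**3/3 (Y(h) = -(0 + (1*h**2)*h)/3 = -(0 + h**2*h)/3 = -(0 + h**3)/3 = -h**3/3)
M = 12640 (M = 18769 - 6129 = 12640)
(M + Y(105))*(4033 + 47319) = (12640 - 1/3*105**3)*(4033 + 47319) = (12640 - 1/3*1157625)*51352 = (12640 - 385875)*51352 = -373235*51352 = -19166363720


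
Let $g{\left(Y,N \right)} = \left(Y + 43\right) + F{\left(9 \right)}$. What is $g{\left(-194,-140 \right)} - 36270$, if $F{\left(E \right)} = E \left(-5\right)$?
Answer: $-36466$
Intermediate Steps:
$F{\left(E \right)} = - 5 E$
$g{\left(Y,N \right)} = -2 + Y$ ($g{\left(Y,N \right)} = \left(Y + 43\right) - 45 = \left(43 + Y\right) - 45 = -2 + Y$)
$g{\left(-194,-140 \right)} - 36270 = \left(-2 - 194\right) - 36270 = -196 - 36270 = -36466$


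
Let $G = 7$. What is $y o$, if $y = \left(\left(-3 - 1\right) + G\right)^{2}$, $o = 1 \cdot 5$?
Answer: $45$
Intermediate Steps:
$o = 5$
$y = 9$ ($y = \left(\left(-3 - 1\right) + 7\right)^{2} = \left(-4 + 7\right)^{2} = 3^{2} = 9$)
$y o = 9 \cdot 5 = 45$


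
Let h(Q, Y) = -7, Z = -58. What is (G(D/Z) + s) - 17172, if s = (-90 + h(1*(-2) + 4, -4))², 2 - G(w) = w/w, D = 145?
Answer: -7762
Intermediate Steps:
G(w) = 1 (G(w) = 2 - w/w = 2 - 1*1 = 2 - 1 = 1)
s = 9409 (s = (-90 - 7)² = (-97)² = 9409)
(G(D/Z) + s) - 17172 = (1 + 9409) - 17172 = 9410 - 17172 = -7762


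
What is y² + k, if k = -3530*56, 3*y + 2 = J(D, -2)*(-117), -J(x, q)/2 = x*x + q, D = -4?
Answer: 8939956/9 ≈ 9.9333e+5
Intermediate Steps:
J(x, q) = -2*q - 2*x² (J(x, q) = -2*(x*x + q) = -2*(x² + q) = -2*(q + x²) = -2*q - 2*x²)
y = 3274/3 (y = -⅔ + ((-2*(-2) - 2*(-4)²)*(-117))/3 = -⅔ + ((4 - 2*16)*(-117))/3 = -⅔ + ((4 - 32)*(-117))/3 = -⅔ + (-28*(-117))/3 = -⅔ + (⅓)*3276 = -⅔ + 1092 = 3274/3 ≈ 1091.3)
k = -197680
y² + k = (3274/3)² - 197680 = 10719076/9 - 197680 = 8939956/9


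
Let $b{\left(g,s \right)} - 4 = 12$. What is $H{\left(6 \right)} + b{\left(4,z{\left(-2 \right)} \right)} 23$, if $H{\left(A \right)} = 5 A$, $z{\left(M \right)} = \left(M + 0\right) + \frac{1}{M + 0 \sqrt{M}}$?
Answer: $398$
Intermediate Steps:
$z{\left(M \right)} = M + \frac{1}{M}$ ($z{\left(M \right)} = M + \frac{1}{M + 0} = M + \frac{1}{M}$)
$b{\left(g,s \right)} = 16$ ($b{\left(g,s \right)} = 4 + 12 = 16$)
$H{\left(6 \right)} + b{\left(4,z{\left(-2 \right)} \right)} 23 = 5 \cdot 6 + 16 \cdot 23 = 30 + 368 = 398$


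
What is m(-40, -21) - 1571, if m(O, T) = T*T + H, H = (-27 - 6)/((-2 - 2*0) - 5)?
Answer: -7877/7 ≈ -1125.3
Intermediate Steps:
H = 33/7 (H = -33/((-2 + 0) - 5) = -33/(-2 - 5) = -33/(-7) = -33*(-⅐) = 33/7 ≈ 4.7143)
m(O, T) = 33/7 + T² (m(O, T) = T*T + 33/7 = T² + 33/7 = 33/7 + T²)
m(-40, -21) - 1571 = (33/7 + (-21)²) - 1571 = (33/7 + 441) - 1571 = 3120/7 - 1571 = -7877/7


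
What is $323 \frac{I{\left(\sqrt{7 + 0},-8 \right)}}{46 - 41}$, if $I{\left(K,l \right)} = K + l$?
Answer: $- \frac{2584}{5} + \frac{323 \sqrt{7}}{5} \approx -345.88$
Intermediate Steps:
$323 \frac{I{\left(\sqrt{7 + 0},-8 \right)}}{46 - 41} = 323 \frac{\sqrt{7 + 0} - 8}{46 - 41} = 323 \frac{\sqrt{7} - 8}{5} = 323 \frac{-8 + \sqrt{7}}{5} = 323 \left(- \frac{8}{5} + \frac{\sqrt{7}}{5}\right) = - \frac{2584}{5} + \frac{323 \sqrt{7}}{5}$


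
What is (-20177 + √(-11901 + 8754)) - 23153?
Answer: -43330 + I*√3147 ≈ -43330.0 + 56.098*I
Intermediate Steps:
(-20177 + √(-11901 + 8754)) - 23153 = (-20177 + √(-3147)) - 23153 = (-20177 + I*√3147) - 23153 = -43330 + I*√3147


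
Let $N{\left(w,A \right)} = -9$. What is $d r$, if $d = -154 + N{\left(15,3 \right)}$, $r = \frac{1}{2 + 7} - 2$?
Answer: $\frac{2771}{9} \approx 307.89$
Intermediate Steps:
$r = - \frac{17}{9}$ ($r = \frac{1}{9} - 2 = - \frac{17}{9} \approx -1.8889$)
$d = -163$ ($d = -154 - 9 = -163$)
$d r = \left(-163\right) \left(- \frac{17}{9}\right) = \frac{2771}{9}$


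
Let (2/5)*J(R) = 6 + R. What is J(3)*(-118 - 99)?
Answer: -9765/2 ≈ -4882.5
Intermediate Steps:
J(R) = 15 + 5*R/2 (J(R) = 5*(6 + R)/2 = 15 + 5*R/2)
J(3)*(-118 - 99) = (15 + (5/2)*3)*(-118 - 99) = (15 + 15/2)*(-217) = (45/2)*(-217) = -9765/2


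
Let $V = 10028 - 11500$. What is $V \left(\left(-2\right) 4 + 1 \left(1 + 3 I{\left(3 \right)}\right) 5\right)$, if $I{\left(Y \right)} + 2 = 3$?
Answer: $-17664$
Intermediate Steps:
$I{\left(Y \right)} = 1$ ($I{\left(Y \right)} = -2 + 3 = 1$)
$V = -1472$
$V \left(\left(-2\right) 4 + 1 \left(1 + 3 I{\left(3 \right)}\right) 5\right) = - 1472 \left(\left(-2\right) 4 + 1 \left(1 + 3 \cdot 1\right) 5\right) = - 1472 \left(-8 + 1 \left(1 + 3\right) 5\right) = - 1472 \left(-8 + 1 \cdot 4 \cdot 5\right) = - 1472 \left(-8 + 4 \cdot 5\right) = - 1472 \left(-8 + 20\right) = \left(-1472\right) 12 = -17664$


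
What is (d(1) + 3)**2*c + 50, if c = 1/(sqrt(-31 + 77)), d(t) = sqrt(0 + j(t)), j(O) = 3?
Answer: 50 + sqrt(46)*(3 + sqrt(3))**2/46 ≈ 53.302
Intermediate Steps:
d(t) = sqrt(3) (d(t) = sqrt(0 + 3) = sqrt(3))
c = sqrt(46)/46 (c = 1/(sqrt(46)) = sqrt(46)/46 ≈ 0.14744)
(d(1) + 3)**2*c + 50 = (sqrt(3) + 3)**2*(sqrt(46)/46) + 50 = (3 + sqrt(3))**2*(sqrt(46)/46) + 50 = sqrt(46)*(3 + sqrt(3))**2/46 + 50 = 50 + sqrt(46)*(3 + sqrt(3))**2/46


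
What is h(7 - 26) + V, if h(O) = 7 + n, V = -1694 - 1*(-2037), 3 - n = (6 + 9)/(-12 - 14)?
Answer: 9193/26 ≈ 353.58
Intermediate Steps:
n = 93/26 (n = 3 - (6 + 9)/(-12 - 14) = 3 - 15/(-26) = 3 - 15*(-1)/26 = 3 - 1*(-15/26) = 3 + 15/26 = 93/26 ≈ 3.5769)
V = 343 (V = -1694 + 2037 = 343)
h(O) = 275/26 (h(O) = 7 + 93/26 = 275/26)
h(7 - 26) + V = 275/26 + 343 = 9193/26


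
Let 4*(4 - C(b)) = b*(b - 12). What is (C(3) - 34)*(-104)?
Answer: 2418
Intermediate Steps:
C(b) = 4 - b*(-12 + b)/4 (C(b) = 4 - b*(b - 12)/4 = 4 - b*(-12 + b)/4)
(C(3) - 34)*(-104) = ((4 + 3*3 - ¼*3²) - 34)*(-104) = ((4 + 9 - ¼*9) - 34)*(-104) = ((4 + 9 - 9/4) - 34)*(-104) = (43/4 - 34)*(-104) = -93/4*(-104) = 2418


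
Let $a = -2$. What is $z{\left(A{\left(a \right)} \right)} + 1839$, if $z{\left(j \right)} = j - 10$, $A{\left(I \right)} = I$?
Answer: $1827$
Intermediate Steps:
$z{\left(j \right)} = -10 + j$
$z{\left(A{\left(a \right)} \right)} + 1839 = \left(-10 - 2\right) + 1839 = -12 + 1839 = 1827$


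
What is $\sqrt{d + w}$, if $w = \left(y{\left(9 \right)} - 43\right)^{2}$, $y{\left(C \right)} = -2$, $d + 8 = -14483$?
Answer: $i \sqrt{12466} \approx 111.65 i$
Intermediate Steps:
$d = -14491$ ($d = -8 - 14483 = -14491$)
$w = 2025$ ($w = \left(-2 - 43\right)^{2} = \left(-45\right)^{2} = 2025$)
$\sqrt{d + w} = \sqrt{-14491 + 2025} = \sqrt{-12466} = i \sqrt{12466}$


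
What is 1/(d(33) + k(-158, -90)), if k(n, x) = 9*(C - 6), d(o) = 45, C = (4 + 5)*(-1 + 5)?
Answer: 1/315 ≈ 0.0031746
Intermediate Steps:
C = 36 (C = 9*4 = 36)
k(n, x) = 270 (k(n, x) = 9*(36 - 6) = 9*30 = 270)
1/(d(33) + k(-158, -90)) = 1/(45 + 270) = 1/315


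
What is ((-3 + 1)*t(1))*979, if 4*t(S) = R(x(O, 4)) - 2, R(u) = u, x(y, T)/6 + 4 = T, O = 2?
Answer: 979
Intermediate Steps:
x(y, T) = -24 + 6*T
t(S) = -1/2 (t(S) = ((-24 + 6*4) - 2)/4 = ((-24 + 24) - 2)/4 = (0 - 2)/4 = (1/4)*(-2) = -1/2)
((-3 + 1)*t(1))*979 = ((-3 + 1)*(-1/2))*979 = -2*(-1/2)*979 = 1*979 = 979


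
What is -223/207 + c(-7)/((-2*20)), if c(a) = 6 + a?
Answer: -8713/8280 ≈ -1.0523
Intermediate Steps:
-223/207 + c(-7)/((-2*20)) = -223/207 + (6 - 7)/((-2*20)) = -223*1/207 - 1/(-40) = -223/207 - 1*(-1/40) = -223/207 + 1/40 = -8713/8280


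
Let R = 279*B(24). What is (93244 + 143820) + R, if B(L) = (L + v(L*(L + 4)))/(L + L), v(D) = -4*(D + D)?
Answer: 411911/2 ≈ 2.0596e+5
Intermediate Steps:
v(D) = -8*D
B(L) = (L - 8*L*(4 + L))/(2*L) (B(L) = (L - 8*L*(L + 4))/(L + L) = (L - 8*L*(4 + L))/((2*L)) = (L - 8*L*(4 + L))*(1/(2*L)) = (L - 8*L*(4 + L))/(2*L))
R = -62217/2 (R = 279*(-31/2 - 4*24) = 279*(-31/2 - 96) = 279*(-223/2) = -62217/2 ≈ -31109.)
(93244 + 143820) + R = (93244 + 143820) - 62217/2 = 237064 - 62217/2 = 411911/2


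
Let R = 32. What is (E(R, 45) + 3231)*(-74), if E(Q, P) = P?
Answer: -242424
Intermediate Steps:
(E(R, 45) + 3231)*(-74) = (45 + 3231)*(-74) = 3276*(-74) = -242424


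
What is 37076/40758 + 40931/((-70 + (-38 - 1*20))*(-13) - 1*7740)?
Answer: -721495961/123822804 ≈ -5.8268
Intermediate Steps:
37076/40758 + 40931/((-70 + (-38 - 1*20))*(-13) - 1*7740) = 37076*(1/40758) + 40931/((-70 + (-38 - 20))*(-13) - 7740) = 18538/20379 + 40931/((-70 - 58)*(-13) - 7740) = 18538/20379 + 40931/(-128*(-13) - 7740) = 18538/20379 + 40931/(1664 - 7740) = 18538/20379 + 40931/(-6076) = 18538/20379 + 40931*(-1/6076) = 18538/20379 - 40931/6076 = -721495961/123822804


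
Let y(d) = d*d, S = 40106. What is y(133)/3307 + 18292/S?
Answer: 384963339/66315271 ≈ 5.8050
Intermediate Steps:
y(d) = d**2
y(133)/3307 + 18292/S = 133**2/3307 + 18292/40106 = 17689*(1/3307) + 18292*(1/40106) = 17689/3307 + 9146/20053 = 384963339/66315271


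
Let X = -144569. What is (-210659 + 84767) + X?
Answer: -270461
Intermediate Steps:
(-210659 + 84767) + X = (-210659 + 84767) - 144569 = -125892 - 144569 = -270461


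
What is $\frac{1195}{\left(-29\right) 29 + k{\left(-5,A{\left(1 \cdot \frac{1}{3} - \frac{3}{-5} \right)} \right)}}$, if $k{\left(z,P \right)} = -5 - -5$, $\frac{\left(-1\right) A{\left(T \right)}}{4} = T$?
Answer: $- \frac{1195}{841} \approx -1.4209$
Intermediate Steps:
$A{\left(T \right)} = - 4 T$
$k{\left(z,P \right)} = 0$ ($k{\left(z,P \right)} = -5 + 5 = 0$)
$\frac{1195}{\left(-29\right) 29 + k{\left(-5,A{\left(1 \cdot \frac{1}{3} - \frac{3}{-5} \right)} \right)}} = \frac{1195}{\left(-29\right) 29 + 0} = \frac{1195}{-841 + 0} = \frac{1195}{-841} = 1195 \left(- \frac{1}{841}\right) = - \frac{1195}{841}$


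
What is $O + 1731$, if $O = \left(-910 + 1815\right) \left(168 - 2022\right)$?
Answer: $-1676139$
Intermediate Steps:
$O = -1677870$ ($O = 905 \left(-1854\right) = -1677870$)
$O + 1731 = -1677870 + 1731 = -1676139$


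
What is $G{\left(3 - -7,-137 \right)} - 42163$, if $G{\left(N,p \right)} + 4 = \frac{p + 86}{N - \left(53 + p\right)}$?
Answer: $- \frac{3963749}{94} \approx -42168.0$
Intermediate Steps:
$G{\left(N,p \right)} = -4 + \frac{86 + p}{-53 + N - p}$ ($G{\left(N,p \right)} = -4 + \frac{p + 86}{N - \left(53 + p\right)} = -4 + \frac{86 + p}{-53 + N - p}$)
$G{\left(3 - -7,-137 \right)} - 42163 = \frac{-298 - -685 + 4 \left(3 - -7\right)}{53 - 137 - \left(3 - -7\right)} - 42163 = \frac{-298 + 685 + 4 \left(3 + 7\right)}{53 - 137 - \left(3 + 7\right)} - 42163 = \frac{-298 + 685 + 4 \cdot 10}{53 - 137 - 10} - 42163 = \frac{-298 + 685 + 40}{53 - 137 - 10} - 42163 = \frac{1}{-94} \cdot 427 - 42163 = \left(- \frac{1}{94}\right) 427 - 42163 = - \frac{427}{94} - 42163 = - \frac{3963749}{94}$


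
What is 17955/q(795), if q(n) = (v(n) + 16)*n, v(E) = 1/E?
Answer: 17955/12721 ≈ 1.4114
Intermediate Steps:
q(n) = n*(16 + 1/n) (q(n) = (1/n + 16)*n = (16 + 1/n)*n = n*(16 + 1/n))
17955/q(795) = 17955/(1 + 16*795) = 17955/(1 + 12720) = 17955/12721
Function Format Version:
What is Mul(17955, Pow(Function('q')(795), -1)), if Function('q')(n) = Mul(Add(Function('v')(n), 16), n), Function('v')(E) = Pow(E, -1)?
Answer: Rational(17955, 12721) ≈ 1.4114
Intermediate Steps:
Function('q')(n) = Mul(n, Add(16, Pow(n, -1))) (Function('q')(n) = Mul(Add(Pow(n, -1), 16), n) = Mul(Add(16, Pow(n, -1)), n) = Mul(n, Add(16, Pow(n, -1))))
Mul(17955, Pow(Function('q')(795), -1)) = Mul(17955, Pow(Add(1, Mul(16, 795)), -1)) = Mul(17955, Pow(Add(1, 12720), -1)) = Mul(17955, Pow(12721, -1)) = Mul(17955, Rational(1, 12721)) = Rational(17955, 12721)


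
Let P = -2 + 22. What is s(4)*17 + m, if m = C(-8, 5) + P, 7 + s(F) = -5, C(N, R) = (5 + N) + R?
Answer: -182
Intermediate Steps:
C(N, R) = 5 + N + R
s(F) = -12 (s(F) = -7 - 5 = -12)
P = 20
m = 22 (m = (5 - 8 + 5) + 20 = 2 + 20 = 22)
s(4)*17 + m = -12*17 + 22 = -204 + 22 = -182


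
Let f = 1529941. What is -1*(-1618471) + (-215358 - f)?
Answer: -126828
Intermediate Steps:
-1*(-1618471) + (-215358 - f) = -1*(-1618471) + (-215358 - 1*1529941) = 1618471 + (-215358 - 1529941) = 1618471 - 1745299 = -126828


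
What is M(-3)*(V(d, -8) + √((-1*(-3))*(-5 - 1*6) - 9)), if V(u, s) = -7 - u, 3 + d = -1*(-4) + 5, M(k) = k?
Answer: 39 - 3*I*√42 ≈ 39.0 - 19.442*I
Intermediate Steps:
d = 6 (d = -3 + (-1*(-4) + 5) = -3 + (4 + 5) = -3 + 9 = 6)
M(-3)*(V(d, -8) + √((-1*(-3))*(-5 - 1*6) - 9)) = -3*((-7 - 1*6) + √((-1*(-3))*(-5 - 1*6) - 9)) = -3*((-7 - 6) + √(3*(-5 - 6) - 9)) = -3*(-13 + √(3*(-11) - 9)) = -3*(-13 + √(-33 - 9)) = -3*(-13 + √(-42)) = -3*(-13 + I*√42) = 39 - 3*I*√42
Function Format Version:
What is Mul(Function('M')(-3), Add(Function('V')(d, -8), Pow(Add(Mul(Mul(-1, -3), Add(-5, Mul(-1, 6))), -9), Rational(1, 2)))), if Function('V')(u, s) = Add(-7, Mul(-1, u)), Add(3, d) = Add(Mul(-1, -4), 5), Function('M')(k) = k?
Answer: Add(39, Mul(-3, I, Pow(42, Rational(1, 2)))) ≈ Add(39.000, Mul(-19.442, I))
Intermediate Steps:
d = 6 (d = Add(-3, Add(Mul(-1, -4), 5)) = Add(-3, Add(4, 5)) = Add(-3, 9) = 6)
Mul(Function('M')(-3), Add(Function('V')(d, -8), Pow(Add(Mul(Mul(-1, -3), Add(-5, Mul(-1, 6))), -9), Rational(1, 2)))) = Mul(-3, Add(Add(-7, Mul(-1, 6)), Pow(Add(Mul(Mul(-1, -3), Add(-5, Mul(-1, 6))), -9), Rational(1, 2)))) = Mul(-3, Add(Add(-7, -6), Pow(Add(Mul(3, Add(-5, -6)), -9), Rational(1, 2)))) = Mul(-3, Add(-13, Pow(Add(Mul(3, -11), -9), Rational(1, 2)))) = Mul(-3, Add(-13, Pow(Add(-33, -9), Rational(1, 2)))) = Mul(-3, Add(-13, Pow(-42, Rational(1, 2)))) = Mul(-3, Add(-13, Mul(I, Pow(42, Rational(1, 2))))) = Add(39, Mul(-3, I, Pow(42, Rational(1, 2))))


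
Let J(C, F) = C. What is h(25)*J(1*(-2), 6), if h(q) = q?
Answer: -50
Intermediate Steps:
h(25)*J(1*(-2), 6) = 25*(1*(-2)) = 25*(-2) = -50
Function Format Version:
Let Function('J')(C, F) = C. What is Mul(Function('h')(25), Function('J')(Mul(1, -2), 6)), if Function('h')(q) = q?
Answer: -50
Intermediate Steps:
Mul(Function('h')(25), Function('J')(Mul(1, -2), 6)) = Mul(25, Mul(1, -2)) = Mul(25, -2) = -50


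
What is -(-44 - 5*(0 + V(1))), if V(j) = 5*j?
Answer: 69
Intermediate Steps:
-(-44 - 5*(0 + V(1))) = -(-44 - 5*(0 + 5*1)) = -(-44 - 5*(0 + 5)) = -(-44 - 5*5) = -(-44 - 25) = -1*(-69) = 69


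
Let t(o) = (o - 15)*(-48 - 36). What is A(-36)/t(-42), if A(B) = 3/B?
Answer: -1/57456 ≈ -1.7405e-5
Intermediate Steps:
t(o) = 1260 - 84*o (t(o) = (-15 + o)*(-84) = 1260 - 84*o)
A(-36)/t(-42) = (3/(-36))/(1260 - 84*(-42)) = (3*(-1/36))/(1260 + 3528) = -1/12/4788 = -1/12*1/4788 = -1/57456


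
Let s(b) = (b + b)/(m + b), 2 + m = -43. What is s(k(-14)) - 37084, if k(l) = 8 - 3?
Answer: -148337/4 ≈ -37084.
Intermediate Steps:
m = -45 (m = -2 - 43 = -45)
k(l) = 5
s(b) = 2*b/(-45 + b) (s(b) = (b + b)/(-45 + b) = (2*b)/(-45 + b) = 2*b/(-45 + b))
s(k(-14)) - 37084 = 2*5/(-45 + 5) - 37084 = 2*5/(-40) - 37084 = 2*5*(-1/40) - 37084 = -¼ - 37084 = -148337/4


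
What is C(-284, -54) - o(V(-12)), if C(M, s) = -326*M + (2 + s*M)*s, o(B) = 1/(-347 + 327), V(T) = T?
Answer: -14713359/20 ≈ -7.3567e+5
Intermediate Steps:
o(B) = -1/20 (o(B) = 1/(-20) = -1/20)
C(M, s) = -326*M + s*(2 + M*s) (C(M, s) = -326*M + (2 + M*s)*s = -326*M + s*(2 + M*s))
C(-284, -54) - o(V(-12)) = (-326*(-284) + 2*(-54) - 284*(-54)²) - 1*(-1/20) = (92584 - 108 - 284*2916) + 1/20 = (92584 - 108 - 828144) + 1/20 = -735668 + 1/20 = -14713359/20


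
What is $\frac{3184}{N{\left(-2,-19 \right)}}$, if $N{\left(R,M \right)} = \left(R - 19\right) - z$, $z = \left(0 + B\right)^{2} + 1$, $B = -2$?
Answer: $- \frac{1592}{13} \approx -122.46$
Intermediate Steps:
$z = 5$ ($z = \left(0 - 2\right)^{2} + 1 = \left(-2\right)^{2} + 1 = 4 + 1 = 5$)
$N{\left(R,M \right)} = -24 + R$ ($N{\left(R,M \right)} = \left(R - 19\right) - 5 = \left(-19 + R\right) - 5 = -24 + R$)
$\frac{3184}{N{\left(-2,-19 \right)}} = \frac{3184}{-24 - 2} = \frac{3184}{-26} = 3184 \left(- \frac{1}{26}\right) = - \frac{1592}{13}$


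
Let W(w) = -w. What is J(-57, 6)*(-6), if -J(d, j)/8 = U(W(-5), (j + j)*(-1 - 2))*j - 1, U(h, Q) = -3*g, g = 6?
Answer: -5232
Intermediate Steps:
U(h, Q) = -18 (U(h, Q) = -3*6 = -18)
J(d, j) = 8 + 144*j (J(d, j) = -8*(-18*j - 1) = -8*(-1 - 18*j) = 8 + 144*j)
J(-57, 6)*(-6) = (8 + 144*6)*(-6) = (8 + 864)*(-6) = 872*(-6) = -5232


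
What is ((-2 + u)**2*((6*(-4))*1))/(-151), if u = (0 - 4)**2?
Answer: 4704/151 ≈ 31.152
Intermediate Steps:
u = 16 (u = (-4)**2 = 16)
((-2 + u)**2*((6*(-4))*1))/(-151) = ((-2 + 16)**2*((6*(-4))*1))/(-151) = (14**2*(-24*1))*(-1/151) = (196*(-24))*(-1/151) = -4704*(-1/151) = 4704/151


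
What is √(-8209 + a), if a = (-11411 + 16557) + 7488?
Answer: 5*√177 ≈ 66.521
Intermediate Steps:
a = 12634 (a = 5146 + 7488 = 12634)
√(-8209 + a) = √(-8209 + 12634) = √4425 = 5*√177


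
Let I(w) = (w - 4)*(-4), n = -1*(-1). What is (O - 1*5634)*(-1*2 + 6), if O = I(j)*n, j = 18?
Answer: -22760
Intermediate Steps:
n = 1
I(w) = 16 - 4*w (I(w) = (-4 + w)*(-4) = 16 - 4*w)
O = -56 (O = (16 - 4*18)*1 = (16 - 72)*1 = -56*1 = -56)
(O - 1*5634)*(-1*2 + 6) = (-56 - 1*5634)*(-1*2 + 6) = (-56 - 5634)*(-2 + 6) = -5690*4 = -22760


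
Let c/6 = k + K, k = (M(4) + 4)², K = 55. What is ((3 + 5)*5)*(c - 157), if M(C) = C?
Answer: 22280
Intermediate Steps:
k = 64 (k = (4 + 4)² = 8² = 64)
c = 714 (c = 6*(64 + 55) = 6*119 = 714)
((3 + 5)*5)*(c - 157) = ((3 + 5)*5)*(714 - 157) = (8*5)*557 = 40*557 = 22280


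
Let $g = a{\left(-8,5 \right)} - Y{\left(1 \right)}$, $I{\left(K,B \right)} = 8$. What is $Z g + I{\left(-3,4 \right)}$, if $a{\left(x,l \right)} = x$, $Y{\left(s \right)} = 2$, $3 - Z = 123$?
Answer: $1208$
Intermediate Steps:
$Z = -120$ ($Z = 3 - 123 = -120$)
$g = -10$ ($g = -8 - 2 = -10$)
$Z g + I{\left(-3,4 \right)} = \left(-120\right) \left(-10\right) + 8 = 1200 + 8 = 1208$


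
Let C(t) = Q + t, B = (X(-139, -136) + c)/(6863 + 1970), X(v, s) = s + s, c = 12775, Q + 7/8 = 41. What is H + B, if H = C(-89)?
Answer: -3353679/70664 ≈ -47.460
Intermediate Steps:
Q = 321/8 (Q = -7/8 + 41 = 321/8 ≈ 40.125)
X(v, s) = 2*s
B = 12503/8833 (B = (2*(-136) + 12775)/(6863 + 1970) = (-272 + 12775)/8833 = 12503*(1/8833) = 12503/8833 ≈ 1.4155)
C(t) = 321/8 + t
H = -391/8 (H = 321/8 - 89 = -391/8 ≈ -48.875)
H + B = -391/8 + 12503/8833 = -3353679/70664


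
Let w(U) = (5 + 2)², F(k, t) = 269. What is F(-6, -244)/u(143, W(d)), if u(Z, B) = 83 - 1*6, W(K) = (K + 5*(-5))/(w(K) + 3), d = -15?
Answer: 269/77 ≈ 3.4935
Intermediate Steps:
w(U) = 49 (w(U) = 7² = 49)
W(K) = -25/52 + K/52 (W(K) = (K + 5*(-5))/(49 + 3) = (K - 25)/52 = (-25 + K)*(1/52) = -25/52 + K/52)
u(Z, B) = 77 (u(Z, B) = 83 - 6 = 77)
F(-6, -244)/u(143, W(d)) = 269/77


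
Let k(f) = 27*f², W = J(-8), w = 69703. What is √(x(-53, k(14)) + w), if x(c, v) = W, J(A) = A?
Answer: √69695 ≈ 264.00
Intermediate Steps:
W = -8
x(c, v) = -8
√(x(-53, k(14)) + w) = √(-8 + 69703) = √69695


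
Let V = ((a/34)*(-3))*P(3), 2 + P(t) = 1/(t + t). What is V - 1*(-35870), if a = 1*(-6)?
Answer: 1219547/34 ≈ 35869.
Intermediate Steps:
a = -6
P(t) = -2 + 1/(2*t) (P(t) = -2 + 1/(t + t) = -2 + 1/(2*t))
V = -33/34 (V = (-6/34*(-3))*(-2 + (½)/3) = (-6*1/34*(-3))*(-2 + (½)*(⅓)) = (-3/17*(-3))*(-2 + ⅙) = (9/17)*(-11/6) = -33/34 ≈ -0.97059)
V - 1*(-35870) = -33/34 - 1*(-35870) = -33/34 + 35870 = 1219547/34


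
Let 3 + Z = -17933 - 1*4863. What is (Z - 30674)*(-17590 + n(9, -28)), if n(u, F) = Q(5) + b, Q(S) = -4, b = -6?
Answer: 941124800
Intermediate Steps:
Z = -22799 (Z = -3 + (-17933 - 1*4863) = -3 + (-17933 - 4863) = -3 - 22796 = -22799)
n(u, F) = -10 (n(u, F) = -4 - 6 = -10)
(Z - 30674)*(-17590 + n(9, -28)) = (-22799 - 30674)*(-17590 - 10) = -53473*(-17600) = 941124800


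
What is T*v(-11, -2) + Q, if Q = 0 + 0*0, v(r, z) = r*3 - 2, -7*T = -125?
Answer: -625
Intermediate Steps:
T = 125/7 (T = -⅐*(-125) = 125/7 ≈ 17.857)
v(r, z) = -2 + 3*r (v(r, z) = 3*r - 2 = -2 + 3*r)
Q = 0 (Q = 0 + 0 = 0)
T*v(-11, -2) + Q = 125*(-2 + 3*(-11))/7 + 0 = 125*(-2 - 33)/7 + 0 = (125/7)*(-35) + 0 = -625 + 0 = -625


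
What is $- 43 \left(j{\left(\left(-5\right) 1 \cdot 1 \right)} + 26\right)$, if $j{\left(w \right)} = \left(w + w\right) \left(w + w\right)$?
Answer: $-5418$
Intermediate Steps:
$j{\left(w \right)} = 4 w^{2}$ ($j{\left(w \right)} = 2 w 2 w = 4 w^{2}$)
$- 43 \left(j{\left(\left(-5\right) 1 \cdot 1 \right)} + 26\right) = - 43 \left(4 \left(\left(-5\right) 1 \cdot 1\right)^{2} + 26\right) = - 43 \left(4 \left(\left(-5\right) 1\right)^{2} + 26\right) = - 43 \left(4 \left(-5\right)^{2} + 26\right) = - 43 \left(4 \cdot 25 + 26\right) = - 43 \left(100 + 26\right) = \left(-43\right) 126 = -5418$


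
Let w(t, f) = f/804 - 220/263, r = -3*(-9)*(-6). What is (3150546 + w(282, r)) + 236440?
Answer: 119364124031/35242 ≈ 3.3870e+6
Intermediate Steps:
r = -162 (r = 27*(-6) = -162)
w(t, f) = -220/263 + f/804 (w(t, f) = f*(1/804) - 220*1/263 = f/804 - 220/263 = -220/263 + f/804)
(3150546 + w(282, r)) + 236440 = (3150546 + (-220/263 + (1/804)*(-162))) + 236440 = (3150546 + (-220/263 - 27/134)) + 236440 = (3150546 - 36581/35242) + 236440 = 111031505551/35242 + 236440 = 119364124031/35242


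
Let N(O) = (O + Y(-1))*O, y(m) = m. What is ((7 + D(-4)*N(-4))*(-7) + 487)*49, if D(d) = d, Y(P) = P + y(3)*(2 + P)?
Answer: 32438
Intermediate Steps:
Y(P) = 6 + 4*P (Y(P) = P + 3*(2 + P) = P + (6 + 3*P) = 6 + 4*P)
N(O) = O*(2 + O) (N(O) = (O + (6 + 4*(-1)))*O = (O + (6 - 4))*O = (O + 2)*O = (2 + O)*O = O*(2 + O))
((7 + D(-4)*N(-4))*(-7) + 487)*49 = ((7 - (-16)*(2 - 4))*(-7) + 487)*49 = ((7 - (-16)*(-2))*(-7) + 487)*49 = ((7 - 4*8)*(-7) + 487)*49 = ((7 - 32)*(-7) + 487)*49 = (-25*(-7) + 487)*49 = (175 + 487)*49 = 662*49 = 32438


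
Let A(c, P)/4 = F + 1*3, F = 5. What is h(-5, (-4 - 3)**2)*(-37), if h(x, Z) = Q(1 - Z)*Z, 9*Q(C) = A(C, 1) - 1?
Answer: -56203/9 ≈ -6244.8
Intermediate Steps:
A(c, P) = 32 (A(c, P) = 4*(5 + 1*3) = 4*(5 + 3) = 4*8 = 32)
Q(C) = 31/9 (Q(C) = (32 - 1)/9 = (1/9)*31 = 31/9)
h(x, Z) = 31*Z/9
h(-5, (-4 - 3)**2)*(-37) = (31*(-4 - 3)**2/9)*(-37) = ((31/9)*(-7)**2)*(-37) = ((31/9)*49)*(-37) = (1519/9)*(-37) = -56203/9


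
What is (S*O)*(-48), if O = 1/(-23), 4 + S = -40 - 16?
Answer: -2880/23 ≈ -125.22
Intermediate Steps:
S = -60 (S = -4 + (-40 - 16) = -4 - 56 = -60)
O = -1/23 ≈ -0.043478
(S*O)*(-48) = -60*(-1/23)*(-48) = (60/23)*(-48) = -2880/23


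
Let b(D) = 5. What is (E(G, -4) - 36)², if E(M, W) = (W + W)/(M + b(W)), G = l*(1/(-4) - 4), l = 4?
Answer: 11236/9 ≈ 1248.4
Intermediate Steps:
G = -17 (G = 4*(1/(-4) - 4) = 4*(-¼ - 4) = 4*(-17/4) = -17)
E(M, W) = 2*W/(5 + M) (E(M, W) = (W + W)/(M + 5) = (2*W)/(5 + M) = 2*W/(5 + M))
(E(G, -4) - 36)² = (2*(-4)/(5 - 17) - 36)² = (2*(-4)/(-12) - 36)² = (2*(-4)*(-1/12) - 36)² = (⅔ - 36)² = (-106/3)² = 11236/9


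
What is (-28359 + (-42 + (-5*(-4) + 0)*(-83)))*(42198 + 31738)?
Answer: -2222590096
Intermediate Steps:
(-28359 + (-42 + (-5*(-4) + 0)*(-83)))*(42198 + 31738) = (-28359 + (-42 + (20 + 0)*(-83)))*73936 = (-28359 + (-42 + 20*(-83)))*73936 = (-28359 + (-42 - 1660))*73936 = (-28359 - 1702)*73936 = -30061*73936 = -2222590096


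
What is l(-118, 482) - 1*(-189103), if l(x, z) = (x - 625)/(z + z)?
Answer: 182294549/964 ≈ 1.8910e+5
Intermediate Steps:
l(x, z) = (-625 + x)/(2*z) (l(x, z) = (-625 + x)/((2*z)) = (-625 + x)*(1/(2*z)) = (-625 + x)/(2*z))
l(-118, 482) - 1*(-189103) = (½)*(-625 - 118)/482 - 1*(-189103) = (½)*(1/482)*(-743) + 189103 = -743/964 + 189103 = 182294549/964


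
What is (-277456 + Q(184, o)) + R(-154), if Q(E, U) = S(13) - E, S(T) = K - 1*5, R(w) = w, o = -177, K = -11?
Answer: -277810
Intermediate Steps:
S(T) = -16 (S(T) = -11 - 1*5 = -11 - 5 = -16)
Q(E, U) = -16 - E
(-277456 + Q(184, o)) + R(-154) = (-277456 + (-16 - 1*184)) - 154 = (-277456 + (-16 - 184)) - 154 = (-277456 - 200) - 154 = -277656 - 154 = -277810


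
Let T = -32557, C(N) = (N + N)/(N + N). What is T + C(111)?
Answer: -32556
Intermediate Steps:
C(N) = 1 (C(N) = (2*N)/((2*N)) = (2*N)*(1/(2*N)) = 1)
T + C(111) = -32557 + 1 = -32556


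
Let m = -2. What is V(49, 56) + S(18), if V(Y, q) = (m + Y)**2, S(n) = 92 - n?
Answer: 2283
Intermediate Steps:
V(Y, q) = (-2 + Y)**2
V(49, 56) + S(18) = (-2 + 49)**2 + (92 - 1*18) = 47**2 + (92 - 18) = 2209 + 74 = 2283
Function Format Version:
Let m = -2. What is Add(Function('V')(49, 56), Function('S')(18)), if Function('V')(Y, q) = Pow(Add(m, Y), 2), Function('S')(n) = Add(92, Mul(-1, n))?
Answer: 2283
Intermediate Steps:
Function('V')(Y, q) = Pow(Add(-2, Y), 2)
Add(Function('V')(49, 56), Function('S')(18)) = Add(Pow(Add(-2, 49), 2), Add(92, Mul(-1, 18))) = Add(Pow(47, 2), Add(92, -18)) = Add(2209, 74) = 2283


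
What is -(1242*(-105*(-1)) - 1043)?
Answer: -129367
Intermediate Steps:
-(1242*(-105*(-1)) - 1043) = -(1242*105 - 1043) = -(130410 - 1043) = -1*129367 = -129367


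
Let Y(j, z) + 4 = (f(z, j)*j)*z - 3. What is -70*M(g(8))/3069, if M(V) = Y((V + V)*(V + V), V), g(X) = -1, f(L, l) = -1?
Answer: 70/1023 ≈ 0.068426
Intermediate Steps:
Y(j, z) = -7 - j*z (Y(j, z) = -4 + ((-j)*z - 3) = -4 + (-j*z - 3) = -4 + (-3 - j*z) = -7 - j*z)
M(V) = -7 - 4*V³ (M(V) = -7 - (V + V)*(V + V)*V = -7 - (2*V)*(2*V)*V = -7 - 4*V²*V = -7 - 4*V³)
-70*M(g(8))/3069 = -70*(-7 - 4*(-1)³)/3069 = -70*(-7 - 4*(-1))/3069 = -70*(-7 + 4)/3069 = -(-210)/3069 = -70*(-1/1023) = 70/1023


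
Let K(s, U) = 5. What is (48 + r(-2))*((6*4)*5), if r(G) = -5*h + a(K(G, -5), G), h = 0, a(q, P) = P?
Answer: 5520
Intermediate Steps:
r(G) = G (r(G) = -5*0 + G = 0 + G = G)
(48 + r(-2))*((6*4)*5) = (48 - 2)*((6*4)*5) = 46*(24*5) = 46*120 = 5520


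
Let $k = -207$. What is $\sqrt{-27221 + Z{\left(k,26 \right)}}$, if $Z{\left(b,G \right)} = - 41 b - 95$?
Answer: $i \sqrt{18829} \approx 137.22 i$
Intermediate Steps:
$Z{\left(b,G \right)} = -95 - 41 b$ ($Z{\left(b,G \right)} = - 41 b - 95 = -95 - 41 b$)
$\sqrt{-27221 + Z{\left(k,26 \right)}} = \sqrt{-27221 - -8392} = \sqrt{-27221 + \left(-95 + 8487\right)} = \sqrt{-27221 + 8392} = \sqrt{-18829} = i \sqrt{18829}$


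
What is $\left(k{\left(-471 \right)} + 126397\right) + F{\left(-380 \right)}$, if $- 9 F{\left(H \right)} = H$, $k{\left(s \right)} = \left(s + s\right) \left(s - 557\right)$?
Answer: $\frac{9853337}{9} \approx 1.0948 \cdot 10^{6}$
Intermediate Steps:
$k{\left(s \right)} = 2 s \left(-557 + s\right)$
$F{\left(H \right)} = - \frac{H}{9}$
$\left(k{\left(-471 \right)} + 126397\right) + F{\left(-380 \right)} = \left(2 \left(-471\right) \left(-557 - 471\right) + 126397\right) - - \frac{380}{9} = \left(2 \left(-471\right) \left(-1028\right) + 126397\right) + \frac{380}{9} = \left(968376 + 126397\right) + \frac{380}{9} = 1094773 + \frac{380}{9} = \frac{9853337}{9}$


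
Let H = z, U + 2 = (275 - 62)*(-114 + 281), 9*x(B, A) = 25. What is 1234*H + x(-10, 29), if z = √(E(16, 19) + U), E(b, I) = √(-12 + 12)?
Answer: 25/9 + 1234*√35569 ≈ 2.3273e+5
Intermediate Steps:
x(B, A) = 25/9 (x(B, A) = (⅑)*25 = 25/9)
U = 35569 (U = -2 + (275 - 62)*(-114 + 281) = -2 + 213*167 = -2 + 35571 = 35569)
E(b, I) = 0 (E(b, I) = √0 = 0)
z = √35569 (z = √(0 + 35569) = √35569 ≈ 188.60)
H = √35569 ≈ 188.60
1234*H + x(-10, 29) = 1234*√35569 + 25/9 = 25/9 + 1234*√35569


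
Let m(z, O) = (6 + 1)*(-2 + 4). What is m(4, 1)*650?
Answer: 9100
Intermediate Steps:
m(z, O) = 14 (m(z, O) = 7*2 = 14)
m(4, 1)*650 = 14*650 = 9100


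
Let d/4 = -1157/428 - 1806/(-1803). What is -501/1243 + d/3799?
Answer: -122939511136/303667750199 ≈ -0.40485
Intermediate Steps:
d = -437701/64307 (d = 4*(-1157/428 - 1806/(-1803)) = 4*(-1157*1/428 - 1806*(-1/1803)) = 4*(-1157/428 + 602/601) = 4*(-437701/257228) = -437701/64307 ≈ -6.8064)
-501/1243 + d/3799 = -501/1243 - 437701/64307/3799 = -501*1/1243 - 437701/64307*1/3799 = -501/1243 - 437701/244302293 = -122939511136/303667750199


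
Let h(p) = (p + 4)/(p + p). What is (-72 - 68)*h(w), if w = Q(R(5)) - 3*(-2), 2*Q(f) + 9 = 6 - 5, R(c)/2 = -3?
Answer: -210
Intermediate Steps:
R(c) = -6 (R(c) = 2*(-3) = -6)
Q(f) = -4 (Q(f) = -9/2 + (6 - 5)/2 = -9/2 + (1/2)*1 = -9/2 + 1/2 = -4)
w = 2 (w = -4 - 3*(-2) = -4 + 6 = 2)
h(p) = (4 + p)/(2*p) (h(p) = (4 + p)/((2*p)) = (4 + p)*(1/(2*p)) = (4 + p)/(2*p))
(-72 - 68)*h(w) = (-72 - 68)*((1/2)*(4 + 2)/2) = -70*6/2 = -140*3/2 = -210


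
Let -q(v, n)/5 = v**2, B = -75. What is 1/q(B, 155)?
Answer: -1/28125 ≈ -3.5556e-5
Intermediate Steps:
q(v, n) = -5*v**2
1/q(B, 155) = 1/(-5*(-75)**2) = 1/(-5*5625) = 1/(-28125) = -1/28125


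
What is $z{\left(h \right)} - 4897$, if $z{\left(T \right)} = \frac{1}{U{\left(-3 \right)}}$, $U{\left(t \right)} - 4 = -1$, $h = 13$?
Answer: $- \frac{14690}{3} \approx -4896.7$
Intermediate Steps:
$U{\left(t \right)} = 3$ ($U{\left(t \right)} = 4 - 1 = 3$)
$z{\left(T \right)} = \frac{1}{3}$
$z{\left(h \right)} - 4897 = \frac{1}{3} - 4897 = - \frac{14690}{3}$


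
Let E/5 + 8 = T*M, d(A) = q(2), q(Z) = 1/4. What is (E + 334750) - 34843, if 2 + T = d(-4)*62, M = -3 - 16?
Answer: 597169/2 ≈ 2.9858e+5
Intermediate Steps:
q(Z) = 1/4
d(A) = 1/4
M = -19
T = 27/2 (T = -2 + (1/4)*62 = -2 + 31/2 = 27/2 ≈ 13.500)
E = -2645/2 (E = -40 + 5*((27/2)*(-19)) = -40 + 5*(-513/2) = -40 - 2565/2 = -2645/2 ≈ -1322.5)
(E + 334750) - 34843 = (-2645/2 + 334750) - 34843 = 666855/2 - 34843 = 597169/2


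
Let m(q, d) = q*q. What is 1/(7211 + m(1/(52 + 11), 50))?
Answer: 3969/28620460 ≈ 0.00013868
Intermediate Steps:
m(q, d) = q**2
1/(7211 + m(1/(52 + 11), 50)) = 1/(7211 + (1/(52 + 11))**2) = 1/(7211 + (1/63)**2) = 1/(7211 + 1/3969) = 1/(28620460/3969) = 3969/28620460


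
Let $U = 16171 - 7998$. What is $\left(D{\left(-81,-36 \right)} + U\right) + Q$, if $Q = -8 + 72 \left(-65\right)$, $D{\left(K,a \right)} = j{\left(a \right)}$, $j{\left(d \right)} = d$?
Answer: $3449$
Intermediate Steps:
$D{\left(K,a \right)} = a$
$Q = -4688$ ($Q = -8 - 4680 = -4688$)
$U = 8173$
$\left(D{\left(-81,-36 \right)} + U\right) + Q = \left(-36 + 8173\right) - 4688 = 8137 - 4688 = 3449$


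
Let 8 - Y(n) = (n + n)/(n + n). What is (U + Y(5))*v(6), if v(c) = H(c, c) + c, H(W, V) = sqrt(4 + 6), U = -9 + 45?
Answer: 258 + 43*sqrt(10) ≈ 393.98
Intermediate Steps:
U = 36
H(W, V) = sqrt(10)
v(c) = c + sqrt(10) (v(c) = sqrt(10) + c = c + sqrt(10))
Y(n) = 7 (Y(n) = 8 - (n + n)/(n + n) = 8 - 2*n/(2*n) = 8 - 2*n*1/(2*n) = 8 - 1*1 = 8 - 1 = 7)
(U + Y(5))*v(6) = (36 + 7)*(6 + sqrt(10)) = 43*(6 + sqrt(10)) = 258 + 43*sqrt(10)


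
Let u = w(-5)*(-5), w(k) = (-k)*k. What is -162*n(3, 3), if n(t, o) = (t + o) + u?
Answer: -21222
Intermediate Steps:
w(k) = -k²
u = 125 (u = -1*(-5)²*(-5) = -1*25*(-5) = -25*(-5) = 125)
n(t, o) = 125 + o + t (n(t, o) = (t + o) + 125 = (o + t) + 125 = 125 + o + t)
-162*n(3, 3) = -162*(125 + 3 + 3) = -162*131 = -54*393 = -21222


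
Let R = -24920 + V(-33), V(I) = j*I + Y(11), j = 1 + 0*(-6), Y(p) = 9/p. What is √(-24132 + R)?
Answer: I*√5939186/11 ≈ 221.55*I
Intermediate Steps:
j = 1 (j = 1 + 0 = 1)
V(I) = 9/11 + I (V(I) = 1*I + 9/11 = I + 9*(1/11) = I + 9/11 = 9/11 + I)
R = -274474/11 (R = -24920 + (9/11 - 33) = -24920 - 354/11 = -274474/11 ≈ -24952.)
√(-24132 + R) = √(-24132 - 274474/11) = √(-539926/11) = I*√5939186/11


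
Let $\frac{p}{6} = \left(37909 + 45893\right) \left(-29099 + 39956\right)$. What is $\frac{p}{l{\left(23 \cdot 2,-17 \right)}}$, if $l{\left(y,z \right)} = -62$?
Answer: $- \frac{2729514942}{31} \approx -8.8049 \cdot 10^{7}$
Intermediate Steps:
$p = 5459029884$ ($p = 6 \left(37909 + 45893\right) \left(-29099 + 39956\right) = 6 \cdot 83802 \cdot 10857 = 6 \cdot 909838314 = 5459029884$)
$\frac{p}{l{\left(23 \cdot 2,-17 \right)}} = \frac{5459029884}{-62} = 5459029884 \left(- \frac{1}{62}\right) = - \frac{2729514942}{31}$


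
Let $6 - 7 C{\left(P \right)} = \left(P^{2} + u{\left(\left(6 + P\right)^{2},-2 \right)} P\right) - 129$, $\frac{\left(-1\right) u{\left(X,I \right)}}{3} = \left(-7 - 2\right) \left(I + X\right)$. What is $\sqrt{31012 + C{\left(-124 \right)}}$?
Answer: $\frac{3 \sqrt{36409877}}{7} \approx 2586.0$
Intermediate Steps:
$u{\left(X,I \right)} = 27 I + 27 X$ ($u{\left(X,I \right)} = - 3 \left(-7 - 2\right) \left(I + X\right) = - 3 \left(- 9 \left(I + X\right)\right) = - 3 \left(- 9 I - 9 X\right) = 27 I + 27 X$)
$C{\left(P \right)} = \frac{135}{7} - \frac{P^{2}}{7} - \frac{P \left(-54 + 27 \left(6 + P\right)^{2}\right)}{7}$ ($C{\left(P \right)} = \frac{6}{7} - \frac{\left(P^{2} + \left(27 \left(-2\right) + 27 \left(6 + P\right)^{2}\right) P\right) - 129}{7} = \frac{6}{7} - \frac{\left(P^{2} + \left(-54 + 27 \left(6 + P\right)^{2}\right) P\right) - 129}{7} = \frac{6}{7} - \frac{\left(P^{2} + P \left(-54 + 27 \left(6 + P\right)^{2}\right)\right) - 129}{7} = \frac{6}{7} - \frac{-129 + P^{2} + P \left(-54 + 27 \left(6 + P\right)^{2}\right)}{7} = \frac{6}{7} - \left(- \frac{129}{7} + \frac{P^{2}}{7} + \frac{P \left(-54 + 27 \left(6 + P\right)^{2}\right)}{7}\right) = \frac{135}{7} - \frac{P^{2}}{7} - \frac{P \left(-54 + 27 \left(6 + P\right)^{2}\right)}{7}$)
$\sqrt{31012 + C{\left(-124 \right)}} = \sqrt{31012 - \left(- \frac{135}{7} + \frac{15376}{7} - \frac{3348 \left(-2 + \left(6 - 124\right)^{2}\right)}{7}\right)} = \sqrt{31012 - \left(\frac{15241}{7} - \frac{3348 \left(-2 + \left(-118\right)^{2}\right)}{7}\right)} = \sqrt{31012 - \left(\frac{15241}{7} - \frac{3348 \left(-2 + 13924\right)}{7}\right)} = \sqrt{31012 - \left(\frac{15241}{7} - \frac{46610856}{7}\right)} = \sqrt{31012 + \left(\frac{135}{7} - \frac{15376}{7} + \frac{46610856}{7}\right)} = \sqrt{31012 + \frac{46595615}{7}} = \sqrt{\frac{46812699}{7}} = \frac{3 \sqrt{36409877}}{7}$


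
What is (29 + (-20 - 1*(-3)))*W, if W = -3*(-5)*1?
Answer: 180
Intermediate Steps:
W = 15 (W = 15*1 = 15)
(29 + (-20 - 1*(-3)))*W = (29 + (-20 - 1*(-3)))*15 = (29 + (-20 + 3))*15 = (29 - 17)*15 = 12*15 = 180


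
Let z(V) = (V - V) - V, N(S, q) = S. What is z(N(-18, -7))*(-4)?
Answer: -72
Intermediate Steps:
z(V) = -V (z(V) = 0 - V = -V)
z(N(-18, -7))*(-4) = -1*(-18)*(-4) = 18*(-4) = -72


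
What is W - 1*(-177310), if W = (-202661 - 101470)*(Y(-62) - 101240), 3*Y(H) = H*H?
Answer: 30400706562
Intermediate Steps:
Y(H) = H²/3 (Y(H) = (H*H)/3 = H²/3)
W = 30400529252 (W = (-202661 - 101470)*((⅓)*(-62)² - 101240) = -304131*((⅓)*3844 - 101240) = -304131*(3844/3 - 101240) = -304131*(-299876/3) = 30400529252)
W - 1*(-177310) = 30400529252 - 1*(-177310) = 30400529252 + 177310 = 30400706562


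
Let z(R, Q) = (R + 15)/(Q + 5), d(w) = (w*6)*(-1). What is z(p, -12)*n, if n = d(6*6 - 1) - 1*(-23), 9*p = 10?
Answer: 27115/63 ≈ 430.40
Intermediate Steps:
p = 10/9 (p = (1/9)*10 = 10/9 ≈ 1.1111)
d(w) = -6*w (d(w) = (6*w)*(-1) = -6*w)
n = -187 (n = -6*(6*6 - 1) - 1*(-23) = -6*(36 - 1) + 23 = -6*35 + 23 = -210 + 23 = -187)
z(R, Q) = (15 + R)/(5 + Q)
z(p, -12)*n = ((15 + 10/9)/(5 - 12))*(-187) = ((145/9)/(-7))*(-187) = -1/7*145/9*(-187) = -145/63*(-187) = 27115/63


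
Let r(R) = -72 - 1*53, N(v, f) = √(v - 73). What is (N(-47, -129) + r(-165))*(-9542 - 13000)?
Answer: 2817750 - 45084*I*√30 ≈ 2.8178e+6 - 2.4694e+5*I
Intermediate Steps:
N(v, f) = √(-73 + v)
r(R) = -125 (r(R) = -72 - 53 = -125)
(N(-47, -129) + r(-165))*(-9542 - 13000) = (√(-73 - 47) - 125)*(-9542 - 13000) = (√(-120) - 125)*(-22542) = (2*I*√30 - 125)*(-22542) = (-125 + 2*I*√30)*(-22542) = 2817750 - 45084*I*√30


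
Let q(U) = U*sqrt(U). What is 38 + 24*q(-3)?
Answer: 38 - 72*I*sqrt(3) ≈ 38.0 - 124.71*I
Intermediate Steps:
q(U) = U**(3/2)
38 + 24*q(-3) = 38 + 24*(-3)**(3/2) = 38 + 24*(-3*I*sqrt(3)) = 38 - 72*I*sqrt(3)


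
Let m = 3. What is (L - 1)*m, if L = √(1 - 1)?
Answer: -3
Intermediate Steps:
L = 0 (L = √0 = 0)
(L - 1)*m = (0 - 1)*3 = -1*3 = -3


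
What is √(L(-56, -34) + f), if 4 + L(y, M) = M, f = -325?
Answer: 11*I*√3 ≈ 19.053*I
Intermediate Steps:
L(y, M) = -4 + M
√(L(-56, -34) + f) = √((-4 - 34) - 325) = √(-38 - 325) = √(-363) = 11*I*√3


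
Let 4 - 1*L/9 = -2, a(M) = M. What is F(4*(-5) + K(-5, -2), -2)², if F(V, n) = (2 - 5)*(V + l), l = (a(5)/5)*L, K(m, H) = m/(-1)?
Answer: 13689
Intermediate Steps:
L = 54 (L = 36 - 9*(-2) = 36 + 18 = 54)
K(m, H) = -m (K(m, H) = m*(-1) = -m)
l = 54 (l = (5/5)*54 = (5*(⅕))*54 = 1*54 = 54)
F(V, n) = -162 - 3*V (F(V, n) = (2 - 5)*(V + 54) = -3*(54 + V) = -162 - 3*V)
F(4*(-5) + K(-5, -2), -2)² = (-162 - 3*(4*(-5) - 1*(-5)))² = (-162 - 3*(-20 + 5))² = (-162 - 3*(-15))² = (-162 + 45)² = (-117)² = 13689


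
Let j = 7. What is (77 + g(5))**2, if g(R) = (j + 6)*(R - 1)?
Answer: 16641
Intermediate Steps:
g(R) = -13 + 13*R (g(R) = (7 + 6)*(R - 1) = 13*(-1 + R) = -13 + 13*R)
(77 + g(5))**2 = (77 + (-13 + 13*5))**2 = (77 + (-13 + 65))**2 = (77 + 52)**2 = 129**2 = 16641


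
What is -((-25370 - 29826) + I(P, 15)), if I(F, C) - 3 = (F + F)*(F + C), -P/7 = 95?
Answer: -809307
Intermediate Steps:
P = -665 (P = -7*95 = -665)
I(F, C) = 3 + 2*F*(C + F) (I(F, C) = 3 + (F + F)*(F + C) = 3 + (2*F)*(C + F) = 3 + 2*F*(C + F))
-((-25370 - 29826) + I(P, 15)) = -((-25370 - 29826) + (3 + 2*(-665)² + 2*15*(-665))) = -(-55196 + (3 + 2*442225 - 19950)) = -(-55196 + (3 + 884450 - 19950)) = -(-55196 + 864503) = -1*809307 = -809307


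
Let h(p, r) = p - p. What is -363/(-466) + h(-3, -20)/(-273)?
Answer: 363/466 ≈ 0.77897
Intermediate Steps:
h(p, r) = 0
-363/(-466) + h(-3, -20)/(-273) = -363/(-466) + 0/(-273) = -363*(-1/466) + 0*(-1/273) = 363/466 + 0 = 363/466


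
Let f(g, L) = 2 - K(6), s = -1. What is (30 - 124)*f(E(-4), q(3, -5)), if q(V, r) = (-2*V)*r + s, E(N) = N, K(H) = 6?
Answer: 376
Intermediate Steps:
q(V, r) = -1 - 2*V*r (q(V, r) = (-2*V)*r - 1 = -2*V*r - 1 = -1 - 2*V*r)
f(g, L) = -4 (f(g, L) = 2 - 1*6 = 2 - 6 = -4)
(30 - 124)*f(E(-4), q(3, -5)) = (30 - 124)*(-4) = -94*(-4) = 376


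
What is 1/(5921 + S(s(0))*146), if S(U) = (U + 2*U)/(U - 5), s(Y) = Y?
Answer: 1/5921 ≈ 0.00016889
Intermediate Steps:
S(U) = 3*U/(-5 + U) (S(U) = (3*U)/(-5 + U) = 3*U/(-5 + U))
1/(5921 + S(s(0))*146) = 1/(5921 + (3*0/(-5 + 0))*146) = 1/(5921 + (3*0/(-5))*146) = 1/(5921 + (3*0*(-1/5))*146) = 1/(5921 + 0*146) = 1/(5921 + 0) = 1/5921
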